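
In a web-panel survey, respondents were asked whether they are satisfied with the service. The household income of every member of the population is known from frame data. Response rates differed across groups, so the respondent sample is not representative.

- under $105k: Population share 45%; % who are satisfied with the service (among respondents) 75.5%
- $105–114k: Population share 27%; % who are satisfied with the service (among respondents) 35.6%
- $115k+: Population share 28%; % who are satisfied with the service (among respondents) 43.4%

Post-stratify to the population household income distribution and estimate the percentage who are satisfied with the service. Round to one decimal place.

55.7%

Weight each group's respondent value by its population share:
  under $105k: 0.45 × 75.5 = 33.975
  $105–114k: 0.27 × 35.6 = 9.612
  $115k+: 0.28 × 43.4 = 12.152
Post-stratified estimate = 55.739 → 55.7%.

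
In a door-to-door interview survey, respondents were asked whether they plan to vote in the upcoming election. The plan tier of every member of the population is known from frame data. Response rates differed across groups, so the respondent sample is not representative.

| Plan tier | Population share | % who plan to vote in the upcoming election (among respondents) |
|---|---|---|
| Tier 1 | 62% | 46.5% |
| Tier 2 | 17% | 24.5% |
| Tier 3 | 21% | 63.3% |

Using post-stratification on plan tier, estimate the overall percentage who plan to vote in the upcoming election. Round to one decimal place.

46.3%

Reweight to the known plan tier distribution:
  Tier 1: 0.62 × 46.5 = 28.83
  Tier 2: 0.17 × 24.5 = 4.165
  Tier 3: 0.21 × 63.3 = 13.293
Post-stratified estimate = 46.288 → 46.3%.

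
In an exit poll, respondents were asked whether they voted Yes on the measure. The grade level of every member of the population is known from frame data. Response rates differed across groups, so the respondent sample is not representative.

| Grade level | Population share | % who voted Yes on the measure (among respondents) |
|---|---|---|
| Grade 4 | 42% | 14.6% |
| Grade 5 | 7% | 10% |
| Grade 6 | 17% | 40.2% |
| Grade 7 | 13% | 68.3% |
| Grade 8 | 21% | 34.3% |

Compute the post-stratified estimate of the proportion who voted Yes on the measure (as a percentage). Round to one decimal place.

29.7%

Weight each group's respondent value by its population share:
  Grade 4: 0.42 × 14.6 = 6.132
  Grade 5: 0.07 × 10 = 0.7
  Grade 6: 0.17 × 40.2 = 6.834
  Grade 7: 0.13 × 68.3 = 8.879
  Grade 8: 0.21 × 34.3 = 7.203
Post-stratified estimate = 29.748 → 29.7%.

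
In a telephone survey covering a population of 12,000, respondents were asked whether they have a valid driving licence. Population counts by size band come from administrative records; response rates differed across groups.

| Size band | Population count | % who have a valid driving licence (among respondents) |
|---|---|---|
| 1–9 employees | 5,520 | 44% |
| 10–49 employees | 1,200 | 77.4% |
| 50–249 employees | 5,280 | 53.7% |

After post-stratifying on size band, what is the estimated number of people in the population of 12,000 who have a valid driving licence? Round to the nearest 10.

Estimated count per cell = population count × respondent percentage:
  1–9 employees: 5,520 × 44% = 2428.8
  10–49 employees: 1,200 × 77.4% = 928.8
  50–249 employees: 5,280 × 53.7% = 2835.36
Estimated total = 6192.96 → 6,190.

6,190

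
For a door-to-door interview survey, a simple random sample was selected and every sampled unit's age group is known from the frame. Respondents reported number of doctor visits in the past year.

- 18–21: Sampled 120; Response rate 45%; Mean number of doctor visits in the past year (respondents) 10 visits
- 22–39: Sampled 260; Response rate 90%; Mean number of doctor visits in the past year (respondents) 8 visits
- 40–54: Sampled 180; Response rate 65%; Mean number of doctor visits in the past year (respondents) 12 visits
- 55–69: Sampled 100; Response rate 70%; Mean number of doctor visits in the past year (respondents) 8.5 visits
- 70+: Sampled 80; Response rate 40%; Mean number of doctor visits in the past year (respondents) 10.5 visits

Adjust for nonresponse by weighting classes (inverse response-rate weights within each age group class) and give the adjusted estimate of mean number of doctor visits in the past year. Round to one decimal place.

9.6

Inverse-response-rate weighting restores each class to its sampled count, so class totals weight by n_sampled:
  18–21: 120 × 10 = 1200
  22–39: 260 × 8 = 2080
  40–54: 180 × 12 = 2160
  55–69: 100 × 8.5 = 850
  70+: 80 × 10.5 = 840
Adjusted estimate = 7130 / 740 = 9.63514 → 9.6.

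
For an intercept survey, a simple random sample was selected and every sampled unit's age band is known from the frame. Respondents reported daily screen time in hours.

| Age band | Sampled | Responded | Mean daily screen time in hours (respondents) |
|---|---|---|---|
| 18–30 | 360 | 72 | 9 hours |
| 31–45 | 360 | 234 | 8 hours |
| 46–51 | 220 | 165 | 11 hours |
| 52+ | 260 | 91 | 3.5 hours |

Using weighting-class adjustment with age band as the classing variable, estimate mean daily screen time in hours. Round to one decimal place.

7.9

Class response rates: 18–30 72/360 = 20%, 31–45 234/360 = 65%, 46–51 165/220 = 75%, 52+ 91/260 = 35%.
Inverse-response-rate weighting restores each class to its sampled count, so class totals weight by n_sampled:
  18–30: 360 × 9 = 3240
  31–45: 360 × 8 = 2880
  46–51: 220 × 11 = 2420
  52+: 260 × 3.5 = 910
Adjusted estimate = 9450 / 1,200 = 7.875 → 7.9.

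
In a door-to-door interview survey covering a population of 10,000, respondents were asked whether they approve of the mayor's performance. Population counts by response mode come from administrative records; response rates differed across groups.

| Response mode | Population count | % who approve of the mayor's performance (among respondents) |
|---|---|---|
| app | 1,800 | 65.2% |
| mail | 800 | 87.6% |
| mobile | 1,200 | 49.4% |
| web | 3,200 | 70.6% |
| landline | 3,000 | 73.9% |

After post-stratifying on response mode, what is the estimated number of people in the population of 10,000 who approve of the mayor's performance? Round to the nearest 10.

Apply each group's respondent rate to its population count:
  app: 1,800 × 65.2% = 1173.6
  mail: 800 × 87.6% = 700.8
  mobile: 1,200 × 49.4% = 592.8
  web: 3,200 × 70.6% = 2259.2
  landline: 3,000 × 73.9% = 2217
Estimated total = 6943.4 → 6,940.

6,940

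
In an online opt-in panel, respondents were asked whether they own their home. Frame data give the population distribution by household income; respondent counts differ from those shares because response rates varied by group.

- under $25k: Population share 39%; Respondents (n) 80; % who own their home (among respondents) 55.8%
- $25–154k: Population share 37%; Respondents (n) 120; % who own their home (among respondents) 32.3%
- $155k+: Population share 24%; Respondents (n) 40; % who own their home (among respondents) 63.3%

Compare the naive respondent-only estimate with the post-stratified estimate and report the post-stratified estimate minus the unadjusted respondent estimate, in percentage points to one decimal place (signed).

+3.6 percentage points

Naive respondent-only estimate (weights = respondent counts):
  (80/240)×55.8 + (120/240)×32.3 + (40/240)×63.3 = 45.3%
Reweighting by population household income shares:
  0.39×55.8 + 0.37×32.3 + 0.24×63.3 = 48.905%
Difference = 48.905 − 45.3 = 3.605 pp.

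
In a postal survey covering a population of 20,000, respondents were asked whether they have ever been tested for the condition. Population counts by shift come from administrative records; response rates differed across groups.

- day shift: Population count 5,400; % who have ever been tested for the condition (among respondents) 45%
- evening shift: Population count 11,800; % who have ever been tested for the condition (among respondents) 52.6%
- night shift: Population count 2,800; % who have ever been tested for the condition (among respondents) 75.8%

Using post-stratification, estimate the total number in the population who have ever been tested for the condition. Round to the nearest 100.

10,800

Each cell contributes its population count × the respondent rate:
  day shift: 5,400 × 45% = 2430
  evening shift: 11,800 × 52.6% = 6206.8
  night shift: 2,800 × 75.8% = 2122.4
Estimated total = 10759.2 → 10,800.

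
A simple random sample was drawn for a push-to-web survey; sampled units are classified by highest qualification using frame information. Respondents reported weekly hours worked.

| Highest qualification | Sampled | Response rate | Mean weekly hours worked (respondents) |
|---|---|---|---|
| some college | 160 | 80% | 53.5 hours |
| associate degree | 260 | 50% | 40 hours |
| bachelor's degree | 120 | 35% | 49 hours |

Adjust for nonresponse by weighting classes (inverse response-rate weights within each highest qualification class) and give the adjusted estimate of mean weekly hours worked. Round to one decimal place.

Each respondent's weight = sampled/responded in their class; summing within a class gives n_sampled, so:
  some college: 160 × 53.5 = 8560
  associate degree: 260 × 40 = 10,400
  bachelor's degree: 120 × 49 = 5880
Adjusted estimate = 24,840 / 540 = 46 → 46.0.

46.0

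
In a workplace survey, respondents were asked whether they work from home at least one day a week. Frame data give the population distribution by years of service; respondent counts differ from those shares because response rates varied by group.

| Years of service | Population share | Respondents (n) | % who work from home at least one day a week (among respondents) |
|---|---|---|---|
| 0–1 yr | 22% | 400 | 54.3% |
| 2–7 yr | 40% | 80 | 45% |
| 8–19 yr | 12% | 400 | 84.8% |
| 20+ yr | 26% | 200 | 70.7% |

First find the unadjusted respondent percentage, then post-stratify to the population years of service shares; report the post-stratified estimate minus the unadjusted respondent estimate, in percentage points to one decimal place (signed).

-9.4 percentage points

Without adjustment, the pooled respondent share is:
  (400/1080)×54.3 + (80/1080)×45 + (400/1080)×84.8 + (200/1080)×70.7 = 67.9444%
Post-stratifying to population shares instead:
  0.22×54.3 + 0.4×45 + 0.12×84.8 + 0.26×70.7 = 58.504%
Difference = 58.504 − 67.9444 = -9.4404 pp.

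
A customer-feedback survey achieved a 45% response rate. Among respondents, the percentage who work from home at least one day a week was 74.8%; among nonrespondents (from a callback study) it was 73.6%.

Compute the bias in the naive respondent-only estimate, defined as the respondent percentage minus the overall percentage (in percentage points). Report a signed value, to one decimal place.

Nonresponse fraction = 1 − 0.45 = 0.55.
Bias = (nonresponse fraction) × (respondent percentage − nonrespondent percentage)
     = 0.55 × (74.8 − 73.6) = 0.55 × 1.2 = 0.66.

+0.7 percentage points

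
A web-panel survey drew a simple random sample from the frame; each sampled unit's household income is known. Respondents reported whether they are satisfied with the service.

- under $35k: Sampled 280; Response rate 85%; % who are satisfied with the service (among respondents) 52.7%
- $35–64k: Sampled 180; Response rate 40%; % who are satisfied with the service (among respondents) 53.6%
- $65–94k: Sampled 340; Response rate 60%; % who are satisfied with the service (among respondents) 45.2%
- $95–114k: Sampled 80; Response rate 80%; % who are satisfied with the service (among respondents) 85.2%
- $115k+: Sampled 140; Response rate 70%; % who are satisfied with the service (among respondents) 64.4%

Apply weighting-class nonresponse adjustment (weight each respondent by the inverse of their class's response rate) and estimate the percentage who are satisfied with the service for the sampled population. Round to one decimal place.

Inverse-response-rate weighting restores each class to its sampled count, so class totals weight by n_sampled:
  under $35k: 280 × 52.7 = 14,756
  $35–64k: 180 × 53.6 = 9648
  $65–94k: 340 × 45.2 = 15368
  $95–114k: 80 × 85.2 = 6816
  $115k+: 140 × 64.4 = 9016
Adjusted estimate = 55,604 / 1,020 = 54.5137 → 54.5%.

54.5%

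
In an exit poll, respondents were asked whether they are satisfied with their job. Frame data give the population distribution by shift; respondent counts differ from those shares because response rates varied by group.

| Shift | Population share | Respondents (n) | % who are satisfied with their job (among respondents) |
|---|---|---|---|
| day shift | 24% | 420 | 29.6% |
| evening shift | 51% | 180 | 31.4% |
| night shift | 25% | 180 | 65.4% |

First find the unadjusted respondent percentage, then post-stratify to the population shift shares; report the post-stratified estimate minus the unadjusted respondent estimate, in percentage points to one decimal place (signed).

Naive respondent-only estimate (weights = respondent counts):
  (420/780)×29.6 + (180/780)×31.4 + (180/780)×65.4 = 38.2769%
Post-stratified estimate weights by population shares:
  0.24×29.6 + 0.51×31.4 + 0.25×65.4 = 39.468%
Difference = 39.468 − 38.2769 = 1.1911 pp.

+1.2 percentage points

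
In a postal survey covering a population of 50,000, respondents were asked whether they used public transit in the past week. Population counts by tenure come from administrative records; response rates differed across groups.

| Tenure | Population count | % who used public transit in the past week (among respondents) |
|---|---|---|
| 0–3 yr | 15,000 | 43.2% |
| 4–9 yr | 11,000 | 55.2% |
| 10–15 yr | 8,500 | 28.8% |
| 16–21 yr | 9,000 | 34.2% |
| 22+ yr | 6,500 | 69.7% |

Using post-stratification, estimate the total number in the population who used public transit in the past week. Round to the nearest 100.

22,600

Each cell contributes its population count × the respondent rate:
  0–3 yr: 15,000 × 43.2% = 6480
  4–9 yr: 11,000 × 55.2% = 6072
  10–15 yr: 8,500 × 28.8% = 2448
  16–21 yr: 9,000 × 34.2% = 3078
  22+ yr: 6,500 × 69.7% = 4530.5
Estimated total = 22608.5 → 22,600.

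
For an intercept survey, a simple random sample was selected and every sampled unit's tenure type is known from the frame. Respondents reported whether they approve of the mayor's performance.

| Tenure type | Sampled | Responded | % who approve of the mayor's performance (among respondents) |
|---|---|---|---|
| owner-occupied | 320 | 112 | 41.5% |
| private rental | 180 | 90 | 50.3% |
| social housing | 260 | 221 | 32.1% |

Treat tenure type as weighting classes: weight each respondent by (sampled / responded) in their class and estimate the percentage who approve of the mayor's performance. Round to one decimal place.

Class response rates: owner-occupied 112/320 = 35%, private rental 90/180 = 50%, social housing 221/260 = 85%.
Inverse-response-rate weighting restores each class to its sampled count, so class totals weight by n_sampled:
  owner-occupied: 320 × 41.5 = 13,280
  private rental: 180 × 50.3 = 9054
  social housing: 260 × 32.1 = 8346
Adjusted estimate = 30,680 / 760 = 40.3684 → 40.4%.

40.4%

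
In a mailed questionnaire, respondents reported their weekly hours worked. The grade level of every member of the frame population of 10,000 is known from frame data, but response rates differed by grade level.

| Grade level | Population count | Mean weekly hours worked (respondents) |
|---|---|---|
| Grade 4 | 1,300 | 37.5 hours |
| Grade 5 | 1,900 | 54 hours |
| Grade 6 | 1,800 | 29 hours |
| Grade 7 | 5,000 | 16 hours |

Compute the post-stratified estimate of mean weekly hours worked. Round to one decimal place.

Reweight to the known grade level distribution:
  Grade 4: (1,300/10,000) × 37.5 = 4.875
  Grade 5: (1,900/10,000) × 54 = 10.26
  Grade 6: (1,800/10,000) × 29 = 5.22
  Grade 7: (5,000/10,000) × 16 = 8
Post-stratified estimate = 28.355 → 28.4.

28.4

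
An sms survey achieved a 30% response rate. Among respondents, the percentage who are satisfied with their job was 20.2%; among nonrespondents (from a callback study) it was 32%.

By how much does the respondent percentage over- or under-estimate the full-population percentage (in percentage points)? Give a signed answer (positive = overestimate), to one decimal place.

Nonresponse fraction = 1 − 0.3 = 0.7.
Bias = (nonresponse fraction) × (respondent percentage − nonrespondent percentage)
     = 0.7 × (20.2 − 32) = 0.7 × -11.8 = -8.26.

-8.3 percentage points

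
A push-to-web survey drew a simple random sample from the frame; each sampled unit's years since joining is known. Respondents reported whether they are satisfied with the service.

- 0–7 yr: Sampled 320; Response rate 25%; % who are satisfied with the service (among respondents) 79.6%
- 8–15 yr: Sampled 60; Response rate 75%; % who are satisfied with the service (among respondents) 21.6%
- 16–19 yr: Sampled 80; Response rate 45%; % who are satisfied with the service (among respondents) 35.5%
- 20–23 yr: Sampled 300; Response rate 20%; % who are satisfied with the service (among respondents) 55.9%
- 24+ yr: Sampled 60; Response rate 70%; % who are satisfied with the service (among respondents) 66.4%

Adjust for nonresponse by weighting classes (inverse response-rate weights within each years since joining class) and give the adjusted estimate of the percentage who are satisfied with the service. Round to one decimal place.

With weight = n_sampled/n_responded per class, the weighted class total is n_sampled:
  0–7 yr: 320 × 79.6 = 25,472
  8–15 yr: 60 × 21.6 = 1296
  16–19 yr: 80 × 35.5 = 2840
  20–23 yr: 300 × 55.9 = 16,770
  24+ yr: 60 × 66.4 = 3984
Adjusted estimate = 50,362 / 820 = 61.4171 → 61.4%.

61.4%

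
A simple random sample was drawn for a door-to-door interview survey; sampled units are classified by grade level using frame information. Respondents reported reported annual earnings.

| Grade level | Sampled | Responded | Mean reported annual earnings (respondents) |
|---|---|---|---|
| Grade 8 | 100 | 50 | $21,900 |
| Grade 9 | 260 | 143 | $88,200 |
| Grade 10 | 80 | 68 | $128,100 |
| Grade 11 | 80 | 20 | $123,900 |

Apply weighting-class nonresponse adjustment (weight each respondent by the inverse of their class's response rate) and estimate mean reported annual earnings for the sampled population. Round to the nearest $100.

Class response rates: Grade 8 50/100 = 50%, Grade 9 143/260 = 55%, Grade 10 68/80 = 85%, Grade 11 20/80 = 25%.
Inverse-response-rate weighting restores each class to its sampled count, so class totals weight by n_sampled:
  Grade 8: 100 × 21,900 = 2,190,000
  Grade 9: 260 × 88,200 = 22,932,000
  Grade 10: 80 × 128,100 = 10,248,000
  Grade 11: 80 × 123,900 = 9,912,000
Adjusted estimate = 45,282,000 / 520 = 87080.8 → $87,100.

$87,100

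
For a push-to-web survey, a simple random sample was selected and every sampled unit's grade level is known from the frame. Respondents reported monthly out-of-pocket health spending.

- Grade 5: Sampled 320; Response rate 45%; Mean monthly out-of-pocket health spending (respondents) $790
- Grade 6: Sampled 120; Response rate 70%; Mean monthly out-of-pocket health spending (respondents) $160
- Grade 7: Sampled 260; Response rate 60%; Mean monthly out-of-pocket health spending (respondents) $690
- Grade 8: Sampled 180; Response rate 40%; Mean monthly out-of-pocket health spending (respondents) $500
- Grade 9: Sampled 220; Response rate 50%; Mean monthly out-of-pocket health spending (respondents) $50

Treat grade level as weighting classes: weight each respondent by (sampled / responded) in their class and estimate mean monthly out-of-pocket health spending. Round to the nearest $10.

$500

With weight = n_sampled/n_responded per class, the weighted class total is n_sampled:
  Grade 5: 320 × 790 = 252,800
  Grade 6: 120 × 160 = 19,200
  Grade 7: 260 × 690 = 179,400
  Grade 8: 180 × 500 = 90,000
  Grade 9: 220 × 50 = 11,000
Adjusted estimate = 552,400 / 1,100 = 502.182 → $500.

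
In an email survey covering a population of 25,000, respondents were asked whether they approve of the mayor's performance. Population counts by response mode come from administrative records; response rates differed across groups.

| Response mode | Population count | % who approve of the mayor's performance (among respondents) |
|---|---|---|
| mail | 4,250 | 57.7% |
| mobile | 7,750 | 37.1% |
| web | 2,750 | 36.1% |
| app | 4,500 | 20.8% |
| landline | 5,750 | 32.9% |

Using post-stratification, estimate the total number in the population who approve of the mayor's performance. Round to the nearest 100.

9,100

Estimated count per cell = population count × respondent percentage:
  mail: 4,250 × 57.7% = 2452.25
  mobile: 7,750 × 37.1% = 2875.25
  web: 2,750 × 36.1% = 992.75
  app: 4,500 × 20.8% = 936
  landline: 5,750 × 32.9% = 1891.75
Estimated total = 9148 → 9,100.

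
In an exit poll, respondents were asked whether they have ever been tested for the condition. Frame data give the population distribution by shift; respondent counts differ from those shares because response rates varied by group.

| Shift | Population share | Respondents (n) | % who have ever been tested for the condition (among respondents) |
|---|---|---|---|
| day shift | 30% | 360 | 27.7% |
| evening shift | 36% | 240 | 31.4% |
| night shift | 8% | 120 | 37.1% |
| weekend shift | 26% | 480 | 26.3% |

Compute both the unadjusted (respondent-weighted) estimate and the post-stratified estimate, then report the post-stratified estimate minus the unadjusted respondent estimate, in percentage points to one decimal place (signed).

+0.6 percentage points

Naive respondent-only estimate (weights = respondent counts):
  (360/1200)×27.7 + (240/1200)×31.4 + (120/1200)×37.1 + (480/1200)×26.3 = 28.82%
Reweighting by population shift shares:
  0.3×27.7 + 0.36×31.4 + 0.08×37.1 + 0.26×26.3 = 29.42%
Difference = 29.42 − 28.82 = 0.6 pp.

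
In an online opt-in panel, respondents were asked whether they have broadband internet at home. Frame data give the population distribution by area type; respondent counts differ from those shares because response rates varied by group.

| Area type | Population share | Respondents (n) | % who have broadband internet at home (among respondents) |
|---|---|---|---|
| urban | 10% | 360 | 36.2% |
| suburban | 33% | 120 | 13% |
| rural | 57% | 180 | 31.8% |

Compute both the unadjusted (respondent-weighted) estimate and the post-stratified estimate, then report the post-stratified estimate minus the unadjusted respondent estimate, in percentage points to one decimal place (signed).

Naive respondent-only estimate (weights = respondent counts):
  (360/660)×36.2 + (120/660)×13 + (180/660)×31.8 = 30.7818%
Reweighting by population area type shares:
  0.1×36.2 + 0.33×13 + 0.57×31.8 = 26.036%
Difference = 26.036 − 30.7818 = -4.7458 pp.

-4.7 percentage points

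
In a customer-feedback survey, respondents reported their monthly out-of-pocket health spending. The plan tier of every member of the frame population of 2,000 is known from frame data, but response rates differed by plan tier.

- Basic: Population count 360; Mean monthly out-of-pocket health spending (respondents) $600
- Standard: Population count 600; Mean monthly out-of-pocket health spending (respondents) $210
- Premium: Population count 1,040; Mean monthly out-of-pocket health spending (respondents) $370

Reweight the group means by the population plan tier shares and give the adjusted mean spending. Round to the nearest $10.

$360

Reweight to the known plan tier distribution:
  Basic: (360/2,000) × 600 = 108
  Standard: (600/2,000) × 210 = 63
  Premium: (1,040/2,000) × 370 = 192.4
Post-stratified estimate = 363.4 → $360.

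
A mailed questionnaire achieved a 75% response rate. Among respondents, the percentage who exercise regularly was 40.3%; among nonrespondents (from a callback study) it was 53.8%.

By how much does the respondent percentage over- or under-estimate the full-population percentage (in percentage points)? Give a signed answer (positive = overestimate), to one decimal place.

-3.4 percentage points

Nonresponse fraction = 1 − 0.75 = 0.25.
Bias = (nonresponse fraction) × (respondent percentage − nonrespondent percentage)
     = 0.25 × (40.3 − 53.8) = 0.25 × -13.5 = -3.375.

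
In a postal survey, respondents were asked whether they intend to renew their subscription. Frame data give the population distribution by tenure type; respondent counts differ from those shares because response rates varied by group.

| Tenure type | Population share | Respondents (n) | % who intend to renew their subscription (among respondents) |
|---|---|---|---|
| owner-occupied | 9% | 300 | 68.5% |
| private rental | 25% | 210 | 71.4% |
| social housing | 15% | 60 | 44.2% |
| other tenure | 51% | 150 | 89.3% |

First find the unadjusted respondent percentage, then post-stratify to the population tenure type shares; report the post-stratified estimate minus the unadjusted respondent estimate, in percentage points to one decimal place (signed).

Without adjustment, the pooled respondent share is:
  (300/720)×68.5 + (210/720)×71.4 + (60/720)×44.2 + (150/720)×89.3 = 71.6542%
Reweighting by population tenure type shares:
  0.09×68.5 + 0.25×71.4 + 0.15×44.2 + 0.51×89.3 = 76.188%
Difference = 76.188 − 71.6542 = 4.5338 pp.

+4.5 percentage points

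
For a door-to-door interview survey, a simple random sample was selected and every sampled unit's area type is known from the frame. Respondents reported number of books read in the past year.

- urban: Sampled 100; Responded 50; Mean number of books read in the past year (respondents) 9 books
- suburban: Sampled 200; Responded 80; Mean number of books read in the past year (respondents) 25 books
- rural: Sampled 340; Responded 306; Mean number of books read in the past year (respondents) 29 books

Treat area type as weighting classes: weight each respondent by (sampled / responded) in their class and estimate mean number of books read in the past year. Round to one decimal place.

24.6

Response rates by class: urban 50/100 = 50%, suburban 80/200 = 40%, rural 306/340 = 90%.
Each respondent's weight = sampled/responded in their class; summing within a class gives n_sampled, so:
  urban: 100 × 9 = 900
  suburban: 200 × 25 = 5000
  rural: 340 × 29 = 9860
Adjusted estimate = 15,760 / 640 = 24.625 → 24.6.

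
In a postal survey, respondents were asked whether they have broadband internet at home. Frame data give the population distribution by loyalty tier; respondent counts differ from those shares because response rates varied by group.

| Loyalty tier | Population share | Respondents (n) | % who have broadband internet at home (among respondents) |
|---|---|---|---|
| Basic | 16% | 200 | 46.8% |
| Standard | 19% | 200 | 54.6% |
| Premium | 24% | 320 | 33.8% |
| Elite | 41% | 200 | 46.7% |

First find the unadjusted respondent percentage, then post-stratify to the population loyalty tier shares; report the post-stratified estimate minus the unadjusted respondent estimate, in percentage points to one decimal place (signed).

Unadjusted (pooled respondent) estimate weights by respondent counts:
  (200/920)×46.8 + (200/920)×54.6 + (320/920)×33.8 + (200/920)×46.7 = 43.9522%
Reweighting by population loyalty tier shares:
  0.16×46.8 + 0.19×54.6 + 0.24×33.8 + 0.41×46.7 = 45.121%
Difference = 45.121 − 43.9522 = 1.1688 pp.

+1.2 percentage points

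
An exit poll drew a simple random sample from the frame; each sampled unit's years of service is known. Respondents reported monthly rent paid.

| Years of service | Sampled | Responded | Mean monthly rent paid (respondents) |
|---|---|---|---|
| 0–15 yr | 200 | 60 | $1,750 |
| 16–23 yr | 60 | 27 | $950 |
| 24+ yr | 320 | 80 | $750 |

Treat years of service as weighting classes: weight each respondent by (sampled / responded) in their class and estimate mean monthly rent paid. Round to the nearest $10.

$1,120

Response rates by class: 0–15 yr 60/200 = 30%, 16–23 yr 27/60 = 45%, 24+ yr 80/320 = 25%.
With weight = n_sampled/n_responded per class, the weighted class total is n_sampled:
  0–15 yr: 200 × 1750 = 350,000
  16–23 yr: 60 × 950 = 57,000
  24+ yr: 320 × 750 = 240,000
Adjusted estimate = 647,000 / 580 = 1115.52 → $1,120.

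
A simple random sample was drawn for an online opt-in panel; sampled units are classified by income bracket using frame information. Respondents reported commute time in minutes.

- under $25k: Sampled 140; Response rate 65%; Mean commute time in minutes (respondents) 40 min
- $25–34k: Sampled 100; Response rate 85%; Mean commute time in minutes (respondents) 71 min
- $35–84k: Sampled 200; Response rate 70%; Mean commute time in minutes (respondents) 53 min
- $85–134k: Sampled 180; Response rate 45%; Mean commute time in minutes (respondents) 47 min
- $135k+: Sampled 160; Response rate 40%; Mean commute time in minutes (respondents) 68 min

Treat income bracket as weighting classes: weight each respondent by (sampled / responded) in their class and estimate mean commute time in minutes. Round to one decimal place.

54.7

Each respondent's weight = sampled/responded in their class; summing within a class gives n_sampled, so:
  under $25k: 140 × 40 = 5600
  $25–34k: 100 × 71 = 7100
  $35–84k: 200 × 53 = 10,600
  $85–134k: 180 × 47 = 8460
  $135k+: 160 × 68 = 10,880
Adjusted estimate = 42,640 / 780 = 54.6667 → 54.7.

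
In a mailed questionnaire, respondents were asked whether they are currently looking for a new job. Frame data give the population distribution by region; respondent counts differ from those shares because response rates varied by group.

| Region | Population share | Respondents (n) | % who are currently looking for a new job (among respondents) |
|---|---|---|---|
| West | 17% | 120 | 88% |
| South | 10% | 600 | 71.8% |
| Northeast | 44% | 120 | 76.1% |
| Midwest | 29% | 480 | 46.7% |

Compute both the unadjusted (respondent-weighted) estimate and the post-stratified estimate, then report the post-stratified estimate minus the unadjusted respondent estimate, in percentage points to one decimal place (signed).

+4.6 percentage points

Unadjusted (pooled respondent) estimate weights by respondent counts:
  (120/1320)×88 + (600/1320)×71.8 + (120/1320)×76.1 + (480/1320)×46.7 = 64.5364%
Reweighting by population region shares:
  0.17×88 + 0.1×71.8 + 0.44×76.1 + 0.29×46.7 = 69.167%
Difference = 69.167 − 64.5364 = 4.6306 pp.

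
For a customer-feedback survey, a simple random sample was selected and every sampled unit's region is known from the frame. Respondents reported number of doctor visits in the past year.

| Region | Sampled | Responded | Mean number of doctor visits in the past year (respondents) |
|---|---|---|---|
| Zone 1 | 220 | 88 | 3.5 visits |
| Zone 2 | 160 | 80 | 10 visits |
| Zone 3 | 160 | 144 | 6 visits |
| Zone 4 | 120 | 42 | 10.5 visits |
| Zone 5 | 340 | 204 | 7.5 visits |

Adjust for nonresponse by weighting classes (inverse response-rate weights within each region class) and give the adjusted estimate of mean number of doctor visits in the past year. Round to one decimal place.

7.1

Class response rates: Zone 1 88/220 = 40%, Zone 2 80/160 = 50%, Zone 3 144/160 = 90%, Zone 4 42/120 = 35%, Zone 5 204/340 = 60%.
With weight = n_sampled/n_responded per class, the weighted class total is n_sampled:
  Zone 1: 220 × 3.5 = 770
  Zone 2: 160 × 10 = 1600
  Zone 3: 160 × 6 = 960
  Zone 4: 120 × 10.5 = 1260
  Zone 5: 340 × 7.5 = 2550
Adjusted estimate = 7140 / 1,000 = 7.14 → 7.1.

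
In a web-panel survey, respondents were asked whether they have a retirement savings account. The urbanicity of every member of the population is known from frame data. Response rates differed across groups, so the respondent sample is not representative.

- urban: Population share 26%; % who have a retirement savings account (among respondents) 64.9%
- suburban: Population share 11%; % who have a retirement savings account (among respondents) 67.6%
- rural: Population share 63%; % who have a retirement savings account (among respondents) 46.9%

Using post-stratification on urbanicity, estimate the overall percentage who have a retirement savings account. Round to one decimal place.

Each cell contributes population-share × respondent value:
  urban: 0.26 × 64.9 = 16.874
  suburban: 0.11 × 67.6 = 7.436
  rural: 0.63 × 46.9 = 29.547
Post-stratified estimate = 53.857 → 53.9%.

53.9%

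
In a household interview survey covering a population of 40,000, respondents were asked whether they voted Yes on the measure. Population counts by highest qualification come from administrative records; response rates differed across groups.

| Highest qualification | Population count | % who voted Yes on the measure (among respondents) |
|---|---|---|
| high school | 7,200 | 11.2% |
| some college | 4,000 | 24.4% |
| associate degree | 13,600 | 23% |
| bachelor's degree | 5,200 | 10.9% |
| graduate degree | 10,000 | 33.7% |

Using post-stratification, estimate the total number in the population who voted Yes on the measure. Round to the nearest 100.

8,800

Estimated count per cell = population count × respondent percentage:
  high school: 7,200 × 11.2% = 806.4
  some college: 4,000 × 24.4% = 976
  associate degree: 13,600 × 23% = 3128
  bachelor's degree: 5,200 × 10.9% = 566.8
  graduate degree: 10,000 × 33.7% = 3370
Estimated total = 8847.2 → 8,800.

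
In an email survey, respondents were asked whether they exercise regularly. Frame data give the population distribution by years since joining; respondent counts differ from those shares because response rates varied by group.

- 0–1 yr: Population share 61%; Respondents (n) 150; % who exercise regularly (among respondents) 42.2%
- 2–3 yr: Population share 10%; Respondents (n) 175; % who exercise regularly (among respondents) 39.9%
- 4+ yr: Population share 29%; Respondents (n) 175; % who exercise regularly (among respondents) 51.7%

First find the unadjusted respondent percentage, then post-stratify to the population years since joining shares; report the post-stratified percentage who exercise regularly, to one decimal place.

Naive respondent-only estimate (weights = respondent counts):
  (150/500)×42.2 + (175/500)×39.9 + (175/500)×51.7 = 44.72%
Reweighting by population years since joining shares:
  0.61×42.2 + 0.1×39.9 + 0.29×51.7 = 44.725%

44.7%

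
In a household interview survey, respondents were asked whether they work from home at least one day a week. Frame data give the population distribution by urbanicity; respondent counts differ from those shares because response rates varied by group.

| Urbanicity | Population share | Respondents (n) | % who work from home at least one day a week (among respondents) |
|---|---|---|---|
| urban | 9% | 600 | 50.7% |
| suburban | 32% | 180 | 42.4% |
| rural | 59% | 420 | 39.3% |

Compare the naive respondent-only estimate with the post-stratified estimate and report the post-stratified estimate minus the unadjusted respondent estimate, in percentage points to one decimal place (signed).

-4.1 percentage points

Unadjusted (pooled respondent) estimate weights by respondent counts:
  (600/1200)×50.7 + (180/1200)×42.4 + (420/1200)×39.3 = 45.465%
Reweighting by population urbanicity shares:
  0.09×50.7 + 0.32×42.4 + 0.59×39.3 = 41.318%
Difference = 41.318 − 45.465 = -4.147 pp.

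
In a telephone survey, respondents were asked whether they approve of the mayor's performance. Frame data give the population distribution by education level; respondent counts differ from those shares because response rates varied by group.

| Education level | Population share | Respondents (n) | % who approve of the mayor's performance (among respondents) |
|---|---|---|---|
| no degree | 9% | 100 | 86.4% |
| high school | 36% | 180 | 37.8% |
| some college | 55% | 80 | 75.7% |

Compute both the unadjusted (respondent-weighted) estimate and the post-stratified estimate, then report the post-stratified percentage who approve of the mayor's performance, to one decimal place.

63.0%

Naive respondent-only estimate (weights = respondent counts):
  (100/360)×86.4 + (180/360)×37.8 + (80/360)×75.7 = 59.7222%
Post-stratifying to population shares instead:
  0.09×86.4 + 0.36×37.8 + 0.55×75.7 = 63.019%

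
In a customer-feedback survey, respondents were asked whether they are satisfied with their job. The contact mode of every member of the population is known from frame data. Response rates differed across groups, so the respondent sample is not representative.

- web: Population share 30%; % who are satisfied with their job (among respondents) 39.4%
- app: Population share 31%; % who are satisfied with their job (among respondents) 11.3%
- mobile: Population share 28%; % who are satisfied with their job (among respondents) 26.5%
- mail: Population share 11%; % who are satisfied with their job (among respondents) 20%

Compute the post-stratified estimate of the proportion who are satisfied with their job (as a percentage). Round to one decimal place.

Post-stratification weights by population share, not respondent share:
  web: 0.3 × 39.4 = 11.82
  app: 0.31 × 11.3 = 3.503
  mobile: 0.28 × 26.5 = 7.42
  mail: 0.11 × 20 = 2.2
Post-stratified estimate = 24.943 → 24.9%.

24.9%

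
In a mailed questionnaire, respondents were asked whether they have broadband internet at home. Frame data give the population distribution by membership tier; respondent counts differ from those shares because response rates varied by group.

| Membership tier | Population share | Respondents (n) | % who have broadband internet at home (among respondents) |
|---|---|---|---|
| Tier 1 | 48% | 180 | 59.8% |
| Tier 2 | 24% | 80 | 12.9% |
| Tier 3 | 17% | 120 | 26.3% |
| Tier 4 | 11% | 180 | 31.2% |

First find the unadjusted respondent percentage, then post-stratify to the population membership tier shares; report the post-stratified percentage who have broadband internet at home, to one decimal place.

Without adjustment, the pooled respondent share is:
  (180/560)×59.8 + (80/560)×12.9 + (120/560)×26.3 + (180/560)×31.2 = 36.7286%
Post-stratified estimate weights by population shares:
  0.48×59.8 + 0.24×12.9 + 0.17×26.3 + 0.11×31.2 = 39.703%

39.7%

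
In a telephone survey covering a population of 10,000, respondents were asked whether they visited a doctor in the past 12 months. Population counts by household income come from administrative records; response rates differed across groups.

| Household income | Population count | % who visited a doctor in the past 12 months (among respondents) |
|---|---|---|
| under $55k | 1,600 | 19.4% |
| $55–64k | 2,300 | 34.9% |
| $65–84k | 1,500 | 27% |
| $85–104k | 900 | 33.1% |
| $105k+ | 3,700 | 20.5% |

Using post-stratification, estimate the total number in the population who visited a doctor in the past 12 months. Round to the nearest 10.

2,570

Apply each group's respondent rate to its population count:
  under $55k: 1,600 × 19.4% = 310.4
  $55–64k: 2,300 × 34.9% = 802.7
  $65–84k: 1,500 × 27% = 405
  $85–104k: 900 × 33.1% = 297.9
  $105k+: 3,700 × 20.5% = 758.5
Estimated total = 2574.5 → 2,570.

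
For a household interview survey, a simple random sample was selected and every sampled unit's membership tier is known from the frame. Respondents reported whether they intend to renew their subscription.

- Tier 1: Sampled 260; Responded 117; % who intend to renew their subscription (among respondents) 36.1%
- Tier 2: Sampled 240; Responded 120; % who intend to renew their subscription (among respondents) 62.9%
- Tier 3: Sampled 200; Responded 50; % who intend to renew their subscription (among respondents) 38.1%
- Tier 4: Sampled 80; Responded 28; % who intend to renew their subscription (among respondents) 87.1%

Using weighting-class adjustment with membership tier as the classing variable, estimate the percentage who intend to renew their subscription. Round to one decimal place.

Response rates by class: Tier 1 117/260 = 45%, Tier 2 120/240 = 50%, Tier 3 50/200 = 25%, Tier 4 28/80 = 35%.
Inverse-response-rate weighting restores each class to its sampled count, so class totals weight by n_sampled:
  Tier 1: 260 × 36.1 = 9386
  Tier 2: 240 × 62.9 = 15,096
  Tier 3: 200 × 38.1 = 7620
  Tier 4: 80 × 87.1 = 6968
Adjusted estimate = 39,070 / 780 = 50.0897 → 50.1%.

50.1%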